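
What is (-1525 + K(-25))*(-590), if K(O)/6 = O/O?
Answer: 896210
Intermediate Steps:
K(O) = 6 (K(O) = 6*(O/O) = 6*1 = 6)
(-1525 + K(-25))*(-590) = (-1525 + 6)*(-590) = -1519*(-590) = 896210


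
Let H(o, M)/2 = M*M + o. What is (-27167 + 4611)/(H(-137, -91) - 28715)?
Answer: 22556/12427 ≈ 1.8151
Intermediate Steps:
H(o, M) = 2*o + 2*M**2 (H(o, M) = 2*(M*M + o) = 2*(M**2 + o) = 2*(o + M**2) = 2*o + 2*M**2)
(-27167 + 4611)/(H(-137, -91) - 28715) = (-27167 + 4611)/((2*(-137) + 2*(-91)**2) - 28715) = -22556/((-274 + 2*8281) - 28715) = -22556/((-274 + 16562) - 28715) = -22556/(16288 - 28715) = -22556/(-12427) = -22556*(-1/12427) = 22556/12427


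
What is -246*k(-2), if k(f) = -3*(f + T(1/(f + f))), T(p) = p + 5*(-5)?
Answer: -40221/2 ≈ -20111.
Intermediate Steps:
T(p) = -25 + p (T(p) = p - 25 = -25 + p)
k(f) = 75 - 3*f - 3/(2*f) (k(f) = -3*(f + (-25 + 1/(f + f))) = -3*(f + (-25 + 1/(2*f))) = -3*(-25 + f + 1/(2*f)) = 75 - 3*f - 3/(2*f))
-246*k(-2) = -246*(75 - 3*(-2) - 3/2/(-2)) = -246*(75 + 6 - 3/2*(-½)) = -246*(75 + 6 + ¾) = -246*327/4 = -40221/2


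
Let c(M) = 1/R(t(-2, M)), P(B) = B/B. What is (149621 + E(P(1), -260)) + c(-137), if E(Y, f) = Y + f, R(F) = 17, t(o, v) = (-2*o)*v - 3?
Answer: 2539155/17 ≈ 1.4936e+5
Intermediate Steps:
P(B) = 1
t(o, v) = -3 - 2*o*v (t(o, v) = -2*o*v - 3 = -3 - 2*o*v)
c(M) = 1/17
(149621 + E(P(1), -260)) + c(-137) = (149621 + (1 - 260)) + 1/17 = (149621 - 259) + 1/17 = 149362 + 1/17 = 2539155/17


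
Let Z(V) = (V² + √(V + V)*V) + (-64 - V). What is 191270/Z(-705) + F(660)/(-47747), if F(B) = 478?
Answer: 2213123496418136/5929514977364041 + 67422675*I*√1410/124186126403 ≈ 0.37324 + 0.020386*I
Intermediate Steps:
Z(V) = -64 + V² - V + √2*V^(3/2) (Z(V) = (V² + √(2*V)*V) + (-64 - V) = (V² + (√2*√V)*V) + (-64 - V) = (V² + √2*V^(3/2)) + (-64 - V) = -64 + V² - V + √2*V^(3/2))
191270/Z(-705) + F(660)/(-47747) = 191270/(-64 + (-705)² - 1*(-705) + √2*(-705)^(3/2)) + 478/(-47747) = 191270/(-64 + 497025 + 705 + √2*(-705*I*√705)) + 478*(-1/47747) = 191270/(-64 + 497025 + 705 - 705*I*√1410) - 478/47747 = 191270/(497666 - 705*I*√1410) - 478/47747 = -478/47747 + 191270/(497666 - 705*I*√1410)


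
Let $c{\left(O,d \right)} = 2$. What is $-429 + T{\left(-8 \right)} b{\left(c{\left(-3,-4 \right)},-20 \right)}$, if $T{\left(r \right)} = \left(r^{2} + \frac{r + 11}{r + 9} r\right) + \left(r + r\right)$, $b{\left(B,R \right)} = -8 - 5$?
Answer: $-741$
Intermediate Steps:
$b{\left(B,R \right)} = -13$ ($b{\left(B,R \right)} = -8 - 5 = -13$)
$T{\left(r \right)} = r^{2} + 2 r + \frac{r \left(11 + r\right)}{9 + r}$ ($T{\left(r \right)} = \left(r^{2} + \frac{11 + r}{9 + r} r\right) + 2 r = \left(r^{2} + \frac{r \left(11 + r\right)}{9 + r}\right) + 2 r = r^{2} + 2 r + \frac{r \left(11 + r\right)}{9 + r}$)
$-429 + T{\left(-8 \right)} b{\left(c{\left(-3,-4 \right)},-20 \right)} = -429 + - \frac{8 \left(29 + \left(-8\right)^{2} + 12 \left(-8\right)\right)}{9 - 8} \left(-13\right) = -429 + - \frac{8 \left(29 + 64 - 96\right)}{1} \left(-13\right) = -429 + \left(-8\right) 1 \left(-3\right) \left(-13\right) = -429 + 24 \left(-13\right) = -429 - 312 = -741$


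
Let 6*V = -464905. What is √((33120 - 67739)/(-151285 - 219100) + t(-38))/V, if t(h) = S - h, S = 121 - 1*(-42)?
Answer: -12*√6896754262885/172193838425 ≈ -0.00018301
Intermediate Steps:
S = 163 (S = 121 + 42 = 163)
V = -464905/6 (V = (⅙)*(-464905) = -464905/6 ≈ -77484.)
t(h) = 163 - h
√((33120 - 67739)/(-151285 - 219100) + t(-38))/V = √((33120 - 67739)/(-151285 - 219100) + (163 - 1*(-38)))/(-464905/6) = √(-34619/(-370385) + (163 + 38))*(-6/464905) = √(-34619*(-1/370385) + 201)*(-6/464905) = √(34619/370385 + 201)*(-6/464905) = √(74482004/370385)*(-6/464905) = (2*√6896754262885/370385)*(-6/464905) = -12*√6896754262885/172193838425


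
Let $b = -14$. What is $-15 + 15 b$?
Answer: $-225$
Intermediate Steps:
$-15 + 15 b = -15 + 15 \left(-14\right) = -15 - 210 = -225$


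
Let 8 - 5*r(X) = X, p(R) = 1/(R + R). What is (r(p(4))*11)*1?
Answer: 693/40 ≈ 17.325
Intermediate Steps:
p(R) = 1/(2*R)
r(X) = 8/5 - X/5
(r(p(4))*11)*1 = ((8/5 - 1/(10*4))*11)*1 = ((8/5 - ⅕*⅛)*11)*1 = ((8/5 - 1/40)*11)*1 = ((63/40)*11)*1 = (693/40)*1 = 693/40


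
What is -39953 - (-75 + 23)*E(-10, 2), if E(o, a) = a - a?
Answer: -39953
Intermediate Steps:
E(o, a) = 0
-39953 - (-75 + 23)*E(-10, 2) = -39953 - (-75 + 23)*0 = -39953 - (-52)*0 = -39953 - 1*0 = -39953 + 0 = -39953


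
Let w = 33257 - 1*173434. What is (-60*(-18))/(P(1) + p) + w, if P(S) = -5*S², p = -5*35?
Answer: -140183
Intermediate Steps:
p = -175
w = -140177 (w = 33257 - 173434 = -140177)
(-60*(-18))/(P(1) + p) + w = (-60*(-18))/(-5*1² - 175) - 140177 = 1080/(-5*1 - 175) - 140177 = 1080/(-5 - 175) - 140177 = 1080/(-180) - 140177 = 1080*(-1/180) - 140177 = -6 - 140177 = -140183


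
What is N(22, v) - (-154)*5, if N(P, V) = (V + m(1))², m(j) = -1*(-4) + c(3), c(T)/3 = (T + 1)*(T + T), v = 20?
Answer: 9986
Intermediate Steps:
c(T) = 6*T*(1 + T) (c(T) = 3*((T + 1)*(T + T)) = 3*((1 + T)*(2*T)) = 3*(2*T*(1 + T)) = 6*T*(1 + T))
m(j) = 76 (m(j) = -1*(-4) + 6*3*(1 + 3) = 4 + 6*3*4 = 4 + 72 = 76)
N(P, V) = (76 + V)² (N(P, V) = (V + 76)² = (76 + V)²)
N(22, v) - (-154)*5 = (76 + 20)² - (-154)*5 = 96² - 1*(-770) = 9216 + 770 = 9986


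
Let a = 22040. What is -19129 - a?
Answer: -41169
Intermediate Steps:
-19129 - a = -19129 - 1*22040 = -19129 - 22040 = -41169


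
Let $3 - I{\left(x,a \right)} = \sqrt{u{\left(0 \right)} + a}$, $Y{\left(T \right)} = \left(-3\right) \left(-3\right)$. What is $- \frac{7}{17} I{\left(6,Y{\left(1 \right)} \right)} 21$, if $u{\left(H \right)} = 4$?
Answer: $- \frac{441}{17} + \frac{147 \sqrt{13}}{17} \approx 5.2362$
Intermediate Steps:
$Y{\left(T \right)} = 9$
$I{\left(x,a \right)} = 3 - \sqrt{4 + a}$
$- \frac{7}{17} I{\left(6,Y{\left(1 \right)} \right)} 21 = - \frac{7}{17} \left(3 - \sqrt{4 + 9}\right) 21 = \left(-7\right) \frac{1}{17} \left(3 - \sqrt{13}\right) 21 = - \frac{7 \left(3 - \sqrt{13}\right)}{17} \cdot 21 = \left(- \frac{21}{17} + \frac{7 \sqrt{13}}{17}\right) 21 = - \frac{441}{17} + \frac{147 \sqrt{13}}{17}$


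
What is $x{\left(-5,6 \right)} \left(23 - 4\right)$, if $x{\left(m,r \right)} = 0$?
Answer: $0$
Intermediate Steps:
$x{\left(-5,6 \right)} \left(23 - 4\right) = 0 \left(23 - 4\right) = 0 \cdot 19 = 0$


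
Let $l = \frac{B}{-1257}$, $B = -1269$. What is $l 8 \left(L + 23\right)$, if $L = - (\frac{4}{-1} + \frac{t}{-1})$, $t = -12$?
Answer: $\frac{50760}{419} \approx 121.15$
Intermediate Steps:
$L = -8$ ($L = - (\frac{4}{-1} - \frac{12}{-1}) = - (4 \left(-1\right) - -12) = - (-4 + 12) = \left(-1\right) 8 = -8$)
$l = \frac{423}{419}$ ($l = - \frac{1269}{-1257} = \left(-1269\right) \left(- \frac{1}{1257}\right) = \frac{423}{419} \approx 1.0095$)
$l 8 \left(L + 23\right) = \frac{423 \cdot 8 \left(-8 + 23\right)}{419} = \frac{423 \cdot 8 \cdot 15}{419} = \frac{423}{419} \cdot 120 = \frac{50760}{419}$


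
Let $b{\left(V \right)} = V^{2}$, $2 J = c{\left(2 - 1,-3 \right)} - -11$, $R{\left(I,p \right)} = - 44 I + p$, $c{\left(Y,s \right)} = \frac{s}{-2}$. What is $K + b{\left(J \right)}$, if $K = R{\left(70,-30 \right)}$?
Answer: $- \frac{49135}{16} \approx -3070.9$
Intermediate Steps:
$c{\left(Y,s \right)} = - \frac{s}{2}$ ($c{\left(Y,s \right)} = s \left(- \frac{1}{2}\right) = - \frac{s}{2}$)
$R{\left(I,p \right)} = p - 44 I$
$K = -3110$ ($K = -30 - 3080 = -3110$)
$J = \frac{25}{4}$ ($J = \frac{\left(- \frac{1}{2}\right) \left(-3\right) - -11}{2} = \frac{\frac{3}{2} + 11}{2} = \frac{1}{2} \cdot \frac{25}{2} = \frac{25}{4} \approx 6.25$)
$K + b{\left(J \right)} = -3110 + \left(\frac{25}{4}\right)^{2} = -3110 + \frac{625}{16} = - \frac{49135}{16}$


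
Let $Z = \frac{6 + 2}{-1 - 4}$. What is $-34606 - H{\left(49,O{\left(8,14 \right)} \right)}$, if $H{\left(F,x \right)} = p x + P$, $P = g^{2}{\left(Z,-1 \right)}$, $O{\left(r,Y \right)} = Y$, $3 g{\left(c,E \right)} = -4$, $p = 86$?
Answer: $- \frac{322306}{9} \approx -35812.0$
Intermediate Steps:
$Z = - \frac{8}{5}$ ($Z = \frac{8}{-5} = 8 \left(- \frac{1}{5}\right) = - \frac{8}{5} \approx -1.6$)
$g{\left(c,E \right)} = - \frac{4}{3}$ ($g{\left(c,E \right)} = \frac{1}{3} \left(-4\right) = - \frac{4}{3}$)
$P = \frac{16}{9}$ ($P = \left(- \frac{4}{3}\right)^{2} = \frac{16}{9} \approx 1.7778$)
$H{\left(F,x \right)} = \frac{16}{9} + 86 x$ ($H{\left(F,x \right)} = 86 x + \frac{16}{9} = \frac{16}{9} + 86 x$)
$-34606 - H{\left(49,O{\left(8,14 \right)} \right)} = -34606 - \left(\frac{16}{9} + 86 \cdot 14\right) = -34606 - \left(\frac{16}{9} + 1204\right) = -34606 - \frac{10852}{9} = - \frac{322306}{9}$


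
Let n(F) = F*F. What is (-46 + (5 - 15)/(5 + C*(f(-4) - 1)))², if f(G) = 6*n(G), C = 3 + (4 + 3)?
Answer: 77228944/36481 ≈ 2117.0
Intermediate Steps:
n(F) = F²
C = 10 (C = 3 + 7 = 10)
f(G) = 6*G²
(-46 + (5 - 15)/(5 + C*(f(-4) - 1)))² = (-46 + (5 - 15)/(5 + 10*(6*(-4)² - 1)))² = (-46 - 10/(5 + 10*(6*16 - 1)))² = (-46 - 10/(5 + 10*(96 - 1)))² = (-46 - 10/(5 + 10*95))² = (-46 - 10/(5 + 950))² = (-46 - 10/955)² = (-46 - 10*1/955)² = (-46 - 2/191)² = (-8788/191)² = 77228944/36481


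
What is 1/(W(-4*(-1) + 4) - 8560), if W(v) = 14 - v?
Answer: -1/8554 ≈ -0.00011690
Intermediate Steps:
1/(W(-4*(-1) + 4) - 8560) = 1/((14 - (-4*(-1) + 4)) - 8560) = 1/((14 - (4 + 4)) - 8560) = 1/((14 - 1*8) - 8560) = 1/((14 - 8) - 8560) = 1/(6 - 8560) = 1/(-8554) = -1/8554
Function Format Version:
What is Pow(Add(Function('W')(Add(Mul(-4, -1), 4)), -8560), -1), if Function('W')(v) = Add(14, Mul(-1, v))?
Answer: Rational(-1, 8554) ≈ -0.00011690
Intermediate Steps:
Pow(Add(Function('W')(Add(Mul(-4, -1), 4)), -8560), -1) = Pow(Add(Add(14, Mul(-1, Add(Mul(-4, -1), 4))), -8560), -1) = Pow(Add(Add(14, Mul(-1, Add(4, 4))), -8560), -1) = Pow(Add(Add(14, Mul(-1, 8)), -8560), -1) = Pow(Add(Add(14, -8), -8560), -1) = Pow(Add(6, -8560), -1) = Pow(-8554, -1) = Rational(-1, 8554)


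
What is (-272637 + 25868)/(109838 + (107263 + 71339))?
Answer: -246769/288440 ≈ -0.85553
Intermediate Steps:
(-272637 + 25868)/(109838 + (107263 + 71339)) = -246769/(109838 + 178602) = -246769/288440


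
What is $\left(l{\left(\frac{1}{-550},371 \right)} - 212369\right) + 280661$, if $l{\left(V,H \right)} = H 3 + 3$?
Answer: $69408$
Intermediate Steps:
$l{\left(V,H \right)} = 3 + 3 H$ ($l{\left(V,H \right)} = 3 H + 3 = 3 + 3 H$)
$\left(l{\left(\frac{1}{-550},371 \right)} - 212369\right) + 280661 = \left(\left(3 + 3 \cdot 371\right) - 212369\right) + 280661 = \left(\left(3 + 1113\right) - 212369\right) + 280661 = \left(1116 - 212369\right) + 280661 = -211253 + 280661 = 69408$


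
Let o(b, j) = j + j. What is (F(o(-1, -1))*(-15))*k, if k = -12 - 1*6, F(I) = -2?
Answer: -540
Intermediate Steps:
o(b, j) = 2*j
k = -18 (k = -12 - 6 = -18)
(F(o(-1, -1))*(-15))*k = -2*(-15)*(-18) = 30*(-18) = -540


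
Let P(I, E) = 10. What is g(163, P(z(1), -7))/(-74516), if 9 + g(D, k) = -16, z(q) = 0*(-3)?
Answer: 25/74516 ≈ 0.00033550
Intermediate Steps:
z(q) = 0
g(D, k) = -25 (g(D, k) = -9 - 16 = -25)
g(163, P(z(1), -7))/(-74516) = -25/(-74516) = -25*(-1/74516) = 25/74516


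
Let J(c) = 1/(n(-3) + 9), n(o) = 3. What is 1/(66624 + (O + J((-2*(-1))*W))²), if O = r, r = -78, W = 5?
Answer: 144/10468081 ≈ 1.3756e-5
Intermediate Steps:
O = -78
J(c) = 1/12 (J(c) = 1/(3 + 9) = 1/12)
1/(66624 + (O + J((-2*(-1))*W))²) = 1/(66624 + (-78 + 1/12)²) = 1/(66624 + (-935/12)²) = 1/(66624 + 874225/144) = 1/(10468081/144) = 144/10468081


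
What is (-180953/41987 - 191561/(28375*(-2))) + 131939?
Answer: 314377042491707/2382762250 ≈ 1.3194e+5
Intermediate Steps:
(-180953/41987 - 191561/(28375*(-2))) + 131939 = (-180953*1/41987 - 191561/(-56750)) + 131939 = (-180953/41987 - 191561*(-1/56750)) + 131939 = (-180953/41987 + 191561/56750) + 131939 = -2226011043/2382762250 + 131939 = 314377042491707/2382762250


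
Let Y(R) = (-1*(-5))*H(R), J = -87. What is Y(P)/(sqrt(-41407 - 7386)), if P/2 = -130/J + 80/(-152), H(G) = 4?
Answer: -20*I*sqrt(48793)/48793 ≈ -0.090542*I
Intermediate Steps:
P = 3200/1653 (P = 2*(-130/(-87) + 80/(-152)) = 2*(-130*(-1/87) + 80*(-1/152)) = 2*(130/87 - 10/19) = 2*(1600/1653) = 3200/1653 ≈ 1.9359)
Y(R) = 20 (Y(R) = -1*(-5)*4 = 5*4 = 20)
Y(P)/(sqrt(-41407 - 7386)) = 20/(sqrt(-41407 - 7386)) = 20/(sqrt(-48793)) = 20/((I*sqrt(48793))) = 20*(-I*sqrt(48793)/48793) = -20*I*sqrt(48793)/48793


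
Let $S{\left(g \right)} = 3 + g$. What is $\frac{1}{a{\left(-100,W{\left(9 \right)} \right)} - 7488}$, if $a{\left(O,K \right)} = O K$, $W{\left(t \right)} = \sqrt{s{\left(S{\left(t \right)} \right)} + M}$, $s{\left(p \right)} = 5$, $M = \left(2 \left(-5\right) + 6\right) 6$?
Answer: $\frac{i}{4 \left(- 1872 i + 25 \sqrt{19}\right)} \approx -0.0001331 + 7.7478 \cdot 10^{-6} i$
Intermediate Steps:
$M = -24$ ($M = \left(-10 + 6\right) 6 = \left(-4\right) 6 = -24$)
$W{\left(t \right)} = i \sqrt{19}$ ($W{\left(t \right)} = \sqrt{5 - 24} = \sqrt{-19} = i \sqrt{19}$)
$a{\left(O,K \right)} = K O$
$\frac{1}{a{\left(-100,W{\left(9 \right)} \right)} - 7488} = \frac{1}{i \sqrt{19} \left(-100\right) - 7488} = \frac{1}{- 100 i \sqrt{19} - 7488} = \frac{1}{-7488 - 100 i \sqrt{19}}$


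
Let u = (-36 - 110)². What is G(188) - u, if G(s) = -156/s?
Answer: -1001891/47 ≈ -21317.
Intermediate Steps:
u = 21316 (u = (-146)² = 21316)
G(188) - u = -156/188 - 1*21316 = -156*1/188 - 21316 = -39/47 - 21316 = -1001891/47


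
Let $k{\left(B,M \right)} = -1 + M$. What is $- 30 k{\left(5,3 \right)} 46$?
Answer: $-2760$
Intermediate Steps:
$- 30 k{\left(5,3 \right)} 46 = - 30 \left(-1 + 3\right) 46 = \left(-30\right) 2 \cdot 46 = \left(-60\right) 46 = -2760$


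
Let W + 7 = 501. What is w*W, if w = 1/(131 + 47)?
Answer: 247/89 ≈ 2.7753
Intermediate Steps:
W = 494 (W = -7 + 501 = 494)
w = 1/178 ≈ 0.0056180
w*W = (1/178)*494 = 247/89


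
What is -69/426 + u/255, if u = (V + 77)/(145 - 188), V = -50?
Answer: -85343/519010 ≈ -0.16443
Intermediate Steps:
u = -27/43 (u = (-50 + 77)/(145 - 188) = 27/(-43) = 27*(-1/43) = -27/43 ≈ -0.62791)
-69/426 + u/255 = -69/426 - 27/43/255 = -69*1/426 - 27/43*1/255 = -23/142 - 9/3655 = -85343/519010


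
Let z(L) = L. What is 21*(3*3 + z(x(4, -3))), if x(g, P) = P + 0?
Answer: 126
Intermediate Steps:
x(g, P) = P
21*(3*3 + z(x(4, -3))) = 21*(3*3 - 3) = 21*(9 - 3) = 21*6 = 126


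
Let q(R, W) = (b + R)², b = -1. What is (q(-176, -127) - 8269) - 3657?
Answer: 19403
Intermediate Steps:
q(R, W) = (-1 + R)²
(q(-176, -127) - 8269) - 3657 = ((-1 - 176)² - 8269) - 3657 = ((-177)² - 8269) - 3657 = (31329 - 8269) - 3657 = 23060 - 3657 = 19403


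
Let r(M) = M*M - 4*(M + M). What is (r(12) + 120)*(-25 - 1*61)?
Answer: -14448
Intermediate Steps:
r(M) = M² - 8*M
(r(12) + 120)*(-25 - 1*61) = (12*(-8 + 12) + 120)*(-25 - 1*61) = (12*4 + 120)*(-25 - 61) = (48 + 120)*(-86) = 168*(-86) = -14448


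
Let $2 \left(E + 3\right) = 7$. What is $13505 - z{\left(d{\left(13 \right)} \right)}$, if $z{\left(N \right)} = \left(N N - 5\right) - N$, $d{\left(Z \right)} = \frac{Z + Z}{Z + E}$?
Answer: $\frac{9847490}{729} \approx 13508.0$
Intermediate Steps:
$E = \frac{1}{2}$ ($E = -3 + \frac{1}{2} \cdot 7 = -3 + \frac{7}{2} = \frac{1}{2} \approx 0.5$)
$d{\left(Z \right)} = \frac{2 Z}{\frac{1}{2} + Z}$ ($d{\left(Z \right)} = \frac{Z + Z}{Z + \frac{1}{2}} = \frac{2 Z}{\frac{1}{2} + Z}$)
$z{\left(N \right)} = -5 + N^{2} - N$ ($z{\left(N \right)} = \left(N^{2} - 5\right) - N = \left(-5 + N^{2}\right) - N = -5 + N^{2} - N$)
$13505 - z{\left(d{\left(13 \right)} \right)} = 13505 - \left(-5 + \left(4 \cdot 13 \frac{1}{1 + 2 \cdot 13}\right)^{2} - 4 \cdot 13 \frac{1}{1 + 2 \cdot 13}\right) = 13505 - \left(-5 + \left(4 \cdot 13 \frac{1}{1 + 26}\right)^{2} - 4 \cdot 13 \frac{1}{1 + 26}\right) = 13505 - \left(-5 + \left(4 \cdot 13 \cdot \frac{1}{27}\right)^{2} - 4 \cdot 13 \cdot \frac{1}{27}\right) = 13505 - \left(-5 + \left(\frac{52}{27}\right)^{2} - \frac{52}{27}\right) = 13505 - \left(-5 + \frac{2704}{729} - \frac{52}{27}\right) = 13505 - - \frac{2345}{729} = 13505 + \frac{2345}{729} = \frac{9847490}{729}$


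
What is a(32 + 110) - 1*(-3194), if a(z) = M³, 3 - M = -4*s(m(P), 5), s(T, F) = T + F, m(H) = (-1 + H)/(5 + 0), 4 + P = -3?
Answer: 971037/125 ≈ 7768.3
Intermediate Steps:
P = -7 (P = -4 - 3 = -7)
m(H) = -⅕ + H/5 (m(H) = (-1 + H)/5 = (-1 + H)*(⅕) = -⅕ + H/5)
s(T, F) = F + T
M = 83/5 (M = 3 - (-4)*(5 + (-⅕ + (⅕)*(-7))) = 3 - (-4)*(5 + (-⅕ - 7/5)) = 3 - (-4)*(5 - 8/5) = 3 - (-4)*17/5 = 3 - 1*(-68/5) = 3 + 68/5 = 83/5 ≈ 16.600)
a(z) = 571787/125 (a(z) = (83/5)³ = 571787/125)
a(32 + 110) - 1*(-3194) = 571787/125 - 1*(-3194) = 571787/125 + 3194 = 971037/125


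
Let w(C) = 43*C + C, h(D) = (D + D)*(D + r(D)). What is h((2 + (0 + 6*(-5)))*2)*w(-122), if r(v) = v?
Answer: -67336192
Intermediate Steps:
h(D) = 4*D² (h(D) = (D + D)*(D + D) = (2*D)*(2*D) = 4*D²)
w(C) = 44*C
h((2 + (0 + 6*(-5)))*2)*w(-122) = (4*((2 + (0 + 6*(-5)))*2)²)*(44*(-122)) = (4*((2 + (0 - 30))*2)²)*(-5368) = (4*((2 - 30)*2)²)*(-5368) = (4*(-28*2)²)*(-5368) = (4*(-56)²)*(-5368) = (4*3136)*(-5368) = 12544*(-5368) = -67336192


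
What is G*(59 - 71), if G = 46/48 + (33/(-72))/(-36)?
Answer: -839/72 ≈ -11.653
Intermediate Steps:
G = 839/864 (G = 46*(1/48) + (33*(-1/72))*(-1/36) = 23/24 - 11/24*(-1/36) = 23/24 + 11/864 = 839/864 ≈ 0.97106)
G*(59 - 71) = 839*(59 - 71)/864 = (839/864)*(-12) = -839/72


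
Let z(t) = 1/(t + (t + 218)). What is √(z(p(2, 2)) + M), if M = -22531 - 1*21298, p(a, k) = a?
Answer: I*√2160068214/222 ≈ 209.35*I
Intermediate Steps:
z(t) = 1/(218 + 2*t) (z(t) = 1/(t + (218 + t)) = 1/(218 + 2*t))
M = -43829 (M = -22531 - 21298 = -43829)
√(z(p(2, 2)) + M) = √(1/(2*(109 + 2)) - 43829) = √((½)/111 - 43829) = √((½)*(1/111) - 43829) = √(1/222 - 43829) = √(-9730037/222) = I*√2160068214/222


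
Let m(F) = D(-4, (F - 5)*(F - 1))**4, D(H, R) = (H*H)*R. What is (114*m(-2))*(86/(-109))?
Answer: -124956948824064/109 ≈ -1.1464e+12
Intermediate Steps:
D(H, R) = R*H**2 (D(H, R) = H**2*R = R*H**2)
m(F) = 65536*(-1 + F)**4*(-5 + F)**4 (m(F) = (((F - 5)*(F - 1))*(-4)**2)**4 = (((-5 + F)*(-1 + F))*16)**4 = (((-1 + F)*(-5 + F))*16)**4 = (16*(-1 + F)*(-5 + F))**4 = 65536*(-1 + F)**4*(-5 + F)**4)
(114*m(-2))*(86/(-109)) = (114*(65536*(5 + (-2)**2 - 6*(-2))**4))*(86/(-109)) = (114*(65536*(5 + 4 + 12)**4))*(86*(-1/109)) = (114*(65536*21**4))*(-86/109) = (114*(65536*194481))*(-86/109) = (114*12745506816)*(-86/109) = 1452987777024*(-86/109) = -124956948824064/109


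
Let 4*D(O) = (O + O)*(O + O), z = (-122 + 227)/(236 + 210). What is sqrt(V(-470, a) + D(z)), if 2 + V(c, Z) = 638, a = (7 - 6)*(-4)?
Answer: sqrt(126521601)/446 ≈ 25.220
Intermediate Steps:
a = -4 (a = 1*(-4) = -4)
V(c, Z) = 636 (V(c, Z) = -2 + 638 = 636)
z = 105/446 ≈ 0.23543
D(O) = O**2 (D(O) = ((O + O)*(O + O))/4 = ((2*O)*(2*O))/4 = (4*O**2)/4 = O**2)
sqrt(V(-470, a) + D(z)) = sqrt(636 + (105/446)**2) = sqrt(636 + 11025/198916) = sqrt(126521601/198916) = sqrt(126521601)/446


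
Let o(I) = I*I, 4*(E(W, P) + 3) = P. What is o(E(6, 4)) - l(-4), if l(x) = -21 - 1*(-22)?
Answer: 3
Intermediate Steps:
l(x) = 1 (l(x) = -21 + 22 = 1)
E(W, P) = -3 + P/4
o(I) = I²
o(E(6, 4)) - l(-4) = (-3 + (¼)*4)² - 1*1 = (-3 + 1)² - 1 = (-2)² - 1 = 4 - 1 = 3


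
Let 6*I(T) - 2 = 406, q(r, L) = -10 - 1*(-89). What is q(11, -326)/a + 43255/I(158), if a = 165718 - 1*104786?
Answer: 329452379/517922 ≈ 636.10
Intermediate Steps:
q(r, L) = 79 (q(r, L) = -10 + 89 = 79)
I(T) = 68 (I(T) = 1/3 + (1/6)*406 = 1/3 + 203/3 = 68)
a = 60932 (a = 165718 - 104786 = 60932)
q(11, -326)/a + 43255/I(158) = 79/60932 + 43255/68 = 329452379/517922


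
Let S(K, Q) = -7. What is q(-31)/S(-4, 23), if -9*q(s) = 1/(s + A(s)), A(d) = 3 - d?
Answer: 1/189 ≈ 0.0052910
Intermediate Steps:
q(s) = -1/27 (q(s) = -1/(9*(s + (3 - s))) = -⅑/3 = -⅑*⅓ = -1/27)
q(-31)/S(-4, 23) = -1/27/(-7) = -1/27*(-⅐) = 1/189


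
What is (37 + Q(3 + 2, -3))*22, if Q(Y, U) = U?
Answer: 748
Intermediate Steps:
(37 + Q(3 + 2, -3))*22 = (37 - 3)*22 = 34*22 = 748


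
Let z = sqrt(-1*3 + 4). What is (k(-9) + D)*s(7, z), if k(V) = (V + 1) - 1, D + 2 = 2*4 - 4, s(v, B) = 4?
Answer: -28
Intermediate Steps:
z = 1 (z = sqrt(-3 + 4) = sqrt(1) = 1)
D = 2 (D = -2 + (2*4 - 4) = -2 + (8 - 4) = -2 + 4 = 2)
k(V) = V (k(V) = (1 + V) - 1 = V)
(k(-9) + D)*s(7, z) = (-9 + 2)*4 = -7*4 = -28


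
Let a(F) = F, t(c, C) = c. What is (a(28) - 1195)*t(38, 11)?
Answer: -44346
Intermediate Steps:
(a(28) - 1195)*t(38, 11) = (28 - 1195)*38 = -1167*38 = -44346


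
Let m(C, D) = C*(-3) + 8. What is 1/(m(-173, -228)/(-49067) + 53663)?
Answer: 49067/2633081894 ≈ 1.8635e-5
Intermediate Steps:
m(C, D) = 8 - 3*C (m(C, D) = -3*C + 8 = 8 - 3*C)
1/(m(-173, -228)/(-49067) + 53663) = 1/((8 - 3*(-173))/(-49067) + 53663) = 1/((8 + 519)*(-1/49067) + 53663) = 1/(527*(-1/49067) + 53663) = 1/(-527/49067 + 53663) = 1/(2633081894/49067) = 49067/2633081894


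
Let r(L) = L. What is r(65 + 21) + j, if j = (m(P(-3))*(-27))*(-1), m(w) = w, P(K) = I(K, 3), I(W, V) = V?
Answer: 167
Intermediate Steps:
P(K) = 3
j = 81 (j = (3*(-27))*(-1) = -81*(-1) = 81)
r(65 + 21) + j = (65 + 21) + 81 = 86 + 81 = 167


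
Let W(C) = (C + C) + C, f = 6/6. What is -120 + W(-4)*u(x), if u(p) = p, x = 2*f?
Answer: -144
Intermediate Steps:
f = 1 (f = 6*(⅙) = 1)
W(C) = 3*C (W(C) = 2*C + C = 3*C)
x = 2 (x = 2*1 = 2)
-120 + W(-4)*u(x) = -120 + (3*(-4))*2 = -120 - 12*2 = -120 - 24 = -144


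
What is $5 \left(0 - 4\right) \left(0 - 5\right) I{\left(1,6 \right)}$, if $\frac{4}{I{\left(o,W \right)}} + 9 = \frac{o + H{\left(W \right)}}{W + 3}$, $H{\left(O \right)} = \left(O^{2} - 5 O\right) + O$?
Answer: $- \frac{900}{17} \approx -52.941$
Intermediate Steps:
$H{\left(O \right)} = O^{2} - 4 O$
$I{\left(o,W \right)} = \frac{4}{-9 + \frac{o + W \left(-4 + W\right)}{3 + W}}$ ($I{\left(o,W \right)} = \frac{4}{-9 + \frac{o + W \left(-4 + W\right)}{W + 3}} = \frac{4}{-9 + \frac{o + W \left(-4 + W\right)}{3 + W}}$)
$5 \left(0 - 4\right) \left(0 - 5\right) I{\left(1,6 \right)} = 5 \left(0 - 4\right) \left(0 - 5\right) \frac{4 \left(3 + 6\right)}{-27 + 1 + 6^{2} - 78} = 5 \left(\left(-4\right) \left(-5\right)\right) 4 \frac{1}{-27 + 1 + 36 - 78} \cdot 9 = 5 \cdot 20 \cdot 4 \frac{1}{-68} \cdot 9 = 100 \cdot 4 \left(- \frac{1}{68}\right) 9 = 100 \left(- \frac{9}{17}\right) = - \frac{900}{17}$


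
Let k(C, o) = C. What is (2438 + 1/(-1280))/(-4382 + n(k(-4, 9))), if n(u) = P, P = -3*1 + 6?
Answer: -3120639/5605120 ≈ -0.55675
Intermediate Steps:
P = 3 (P = -3 + 6 = 3)
n(u) = 3
(2438 + 1/(-1280))/(-4382 + n(k(-4, 9))) = (2438 + 1/(-1280))/(-4382 + 3) = (2438 - 1/1280)/(-4379) = (3120639/1280)*(-1/4379) = -3120639/5605120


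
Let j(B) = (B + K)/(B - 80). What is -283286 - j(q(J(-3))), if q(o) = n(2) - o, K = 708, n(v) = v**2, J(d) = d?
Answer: -20679163/73 ≈ -2.8328e+5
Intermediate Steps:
q(o) = 4 - o (q(o) = 2**2 - o = 4 - o)
j(B) = (708 + B)/(-80 + B) (j(B) = (B + 708)/(B - 80) = (708 + B)/(-80 + B))
-283286 - j(q(J(-3))) = -283286 - (708 + (4 - 1*(-3)))/(-80 + (4 - 1*(-3))) = -283286 - (708 + (4 + 3))/(-80 + (4 + 3)) = -283286 - (708 + 7)/(-80 + 7) = -283286 - 715/(-73) = -283286 - (-1)*715/73 = -283286 - 1*(-715/73) = -283286 + 715/73 = -20679163/73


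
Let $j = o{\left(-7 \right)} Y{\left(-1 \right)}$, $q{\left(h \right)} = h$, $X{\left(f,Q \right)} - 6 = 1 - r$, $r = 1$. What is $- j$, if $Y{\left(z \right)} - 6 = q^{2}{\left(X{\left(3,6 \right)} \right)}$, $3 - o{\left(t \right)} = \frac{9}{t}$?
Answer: $-180$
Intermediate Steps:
$o{\left(t \right)} = 3 - \frac{9}{t}$
$X{\left(f,Q \right)} = 6$ ($X{\left(f,Q \right)} = 6 + \left(1 - 1\right) = 6 + 0 = 6$)
$Y{\left(z \right)} = 42$ ($Y{\left(z \right)} = 6 + 6^{2} = 6 + 36 = 42$)
$j = 180$ ($j = \left(3 - \frac{9}{-7}\right) 42 = \left(3 - - \frac{9}{7}\right) 42 = \left(3 + \frac{9}{7}\right) 42 = \frac{30}{7} \cdot 42 = 180$)
$- j = \left(-1\right) 180 = -180$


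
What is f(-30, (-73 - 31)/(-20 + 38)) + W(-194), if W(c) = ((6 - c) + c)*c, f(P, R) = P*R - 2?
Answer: -2978/3 ≈ -992.67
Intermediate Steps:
f(P, R) = -2 + P*R
W(c) = 6*c
f(-30, (-73 - 31)/(-20 + 38)) + W(-194) = (-2 - 30*(-73 - 31)/(-20 + 38)) + 6*(-194) = (-2 - (-3120)/18) - 1164 = (-2 - 30*(-52/9)) - 1164 = (-2 + 520/3) - 1164 = 514/3 - 1164 = -2978/3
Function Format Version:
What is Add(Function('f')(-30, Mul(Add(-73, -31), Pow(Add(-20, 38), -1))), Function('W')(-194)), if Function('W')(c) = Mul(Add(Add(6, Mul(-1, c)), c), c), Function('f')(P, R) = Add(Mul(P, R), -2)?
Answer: Rational(-2978, 3) ≈ -992.67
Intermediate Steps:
Function('f')(P, R) = Add(-2, Mul(P, R))
Function('W')(c) = Mul(6, c)
Add(Function('f')(-30, Mul(Add(-73, -31), Pow(Add(-20, 38), -1))), Function('W')(-194)) = Add(Add(-2, Mul(-30, Mul(Add(-73, -31), Pow(Add(-20, 38), -1)))), Mul(6, -194)) = Add(Add(-2, Mul(-30, Mul(-104, Pow(18, -1)))), -1164) = Add(Add(-2, Mul(-30, Mul(-104, Rational(1, 18)))), -1164) = Add(Add(-2, Mul(-30, Rational(-52, 9))), -1164) = Add(Add(-2, Rational(520, 3)), -1164) = Add(Rational(514, 3), -1164) = Rational(-2978, 3)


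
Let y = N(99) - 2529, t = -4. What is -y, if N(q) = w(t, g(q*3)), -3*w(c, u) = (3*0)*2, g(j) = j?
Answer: 2529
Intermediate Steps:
w(c, u) = 0 (w(c, u) = -3*0*2/3 = -0*2 = -1/3*0 = 0)
N(q) = 0
y = -2529 (y = 0 - 2529 = -2529)
-y = -1*(-2529) = 2529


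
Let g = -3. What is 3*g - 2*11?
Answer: -31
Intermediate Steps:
3*g - 2*11 = 3*(-3) - 2*11 = -9 - 22 = -31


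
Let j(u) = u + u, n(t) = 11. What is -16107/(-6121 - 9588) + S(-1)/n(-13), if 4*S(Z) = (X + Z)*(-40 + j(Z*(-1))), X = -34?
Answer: 10800839/345598 ≈ 31.253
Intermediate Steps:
j(u) = 2*u
S(Z) = (-40 - 2*Z)*(-34 + Z)/4 (S(Z) = ((-34 + Z)*(-40 + 2*(Z*(-1))))/4 = ((-34 + Z)*(-40 + 2*(-Z)))/4 = ((-34 + Z)*(-40 - 2*Z))/4 = ((-40 - 2*Z)*(-34 + Z))/4 = (-40 - 2*Z)*(-34 + Z)/4)
-16107/(-6121 - 9588) + S(-1)/n(-13) = -16107/(-6121 - 9588) + (340 + 7*(-1) - ½*(-1)²)/11 = -16107/(-15709) + (340 - 7 - ½*1)*(1/11) = -16107*(-1/15709) + (340 - 7 - ½)*(1/11) = 16107/15709 + (665/2)*(1/11) = 16107/15709 + 665/22 = 10800839/345598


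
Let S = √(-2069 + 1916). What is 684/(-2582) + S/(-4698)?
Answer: -342/1291 - I*√17/1566 ≈ -0.26491 - 0.0026329*I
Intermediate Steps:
S = 3*I*√17 (S = √(-153) = 3*I*√17 ≈ 12.369*I)
684/(-2582) + S/(-4698) = 684/(-2582) + (3*I*√17)/(-4698) = 684*(-1/2582) + (3*I*√17)*(-1/4698) = -342/1291 - I*√17/1566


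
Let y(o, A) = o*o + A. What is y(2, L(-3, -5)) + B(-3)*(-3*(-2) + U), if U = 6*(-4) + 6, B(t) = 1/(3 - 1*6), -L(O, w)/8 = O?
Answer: 32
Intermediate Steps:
L(O, w) = -8*O
y(o, A) = A + o² (y(o, A) = o² + A = A + o²)
B(t) = -⅓ (B(t) = 1/(3 - 6) = 1/(-3) = -⅓)
U = -18 (U = -24 + 6 = -18)
y(2, L(-3, -5)) + B(-3)*(-3*(-2) + U) = (-8*(-3) + 2²) - (-3*(-2) - 18)/3 = (24 + 4) - (6 - 18)/3 = 28 - ⅓*(-12) = 28 + 4 = 32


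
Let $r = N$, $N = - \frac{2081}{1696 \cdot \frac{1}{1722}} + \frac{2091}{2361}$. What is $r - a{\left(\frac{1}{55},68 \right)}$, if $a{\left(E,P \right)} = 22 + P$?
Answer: $- \frac{1469572951}{667376} \approx -2202.0$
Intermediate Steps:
$N = - \frac{1409509111}{667376}$ ($N = - \frac{2081}{1696 \cdot \frac{1}{1722}} + 2091 \cdot \frac{1}{2361} = - \frac{2081}{\frac{848}{861}} + \frac{697}{787} = \left(-2081\right) \frac{861}{848} + \frac{697}{787} = - \frac{1791741}{848} + \frac{697}{787} = - \frac{1409509111}{667376} \approx -2112.0$)
$r = - \frac{1409509111}{667376} \approx -2112.0$
$r - a{\left(\frac{1}{55},68 \right)} = - \frac{1409509111}{667376} - \left(22 + 68\right) = - \frac{1409509111}{667376} - 90 = - \frac{1469572951}{667376}$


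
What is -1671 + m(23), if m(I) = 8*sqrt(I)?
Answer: -1671 + 8*sqrt(23) ≈ -1632.6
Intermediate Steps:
-1671 + m(23) = -1671 + 8*sqrt(23)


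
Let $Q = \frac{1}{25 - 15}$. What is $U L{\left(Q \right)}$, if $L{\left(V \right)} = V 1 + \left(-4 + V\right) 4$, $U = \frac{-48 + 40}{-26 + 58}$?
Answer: $\frac{31}{8} \approx 3.875$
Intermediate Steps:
$Q = \frac{1}{10} \approx 0.1$
$U = - \frac{1}{4}$ ($U = - \frac{8}{32} = \left(-8\right) \frac{1}{32} = - \frac{1}{4} \approx -0.25$)
$L{\left(V \right)} = -16 + 5 V$ ($L{\left(V \right)} = V + \left(-16 + 4 V\right) = -16 + 5 V$)
$U L{\left(Q \right)} = - \frac{-16 + 5 \cdot \frac{1}{10}}{4} = - \frac{-16 + \frac{1}{2}}{4} = \left(- \frac{1}{4}\right) \left(- \frac{31}{2}\right) = \frac{31}{8}$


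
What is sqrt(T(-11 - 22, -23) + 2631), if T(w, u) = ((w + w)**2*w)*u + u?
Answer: 2*sqrt(827203) ≈ 1819.0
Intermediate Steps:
T(w, u) = u + 4*u*w**3 (T(w, u) = ((2*w)**2*w)*u + u = ((4*w**2)*w)*u + u = (4*w**3)*u + u = 4*u*w**3 + u = u + 4*u*w**3)
sqrt(T(-11 - 22, -23) + 2631) = sqrt(-23*(1 + 4*(-11 - 22)**3) + 2631) = sqrt(-23*(1 + 4*(-33)**3) + 2631) = sqrt(-23*(1 + 4*(-35937)) + 2631) = sqrt(-23*(1 - 143748) + 2631) = sqrt(-23*(-143747) + 2631) = sqrt(3306181 + 2631) = sqrt(3308812) = 2*sqrt(827203)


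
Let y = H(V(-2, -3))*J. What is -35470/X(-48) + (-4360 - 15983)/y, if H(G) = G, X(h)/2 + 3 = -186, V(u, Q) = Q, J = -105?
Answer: 27646/945 ≈ 29.255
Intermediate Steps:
X(h) = -378 (X(h) = -6 + 2*(-186) = -6 - 372 = -378)
y = 315 (y = -3*(-105) = 315)
-35470/X(-48) + (-4360 - 15983)/y = -35470/(-378) + (-4360 - 15983)/315 = -35470*(-1/378) - 20343*1/315 = 17735/189 - 6781/105 = 27646/945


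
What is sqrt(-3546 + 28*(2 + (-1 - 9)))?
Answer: I*sqrt(3770) ≈ 61.4*I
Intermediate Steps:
sqrt(-3546 + 28*(2 + (-1 - 9))) = sqrt(-3546 + 28*(2 - 10)) = sqrt(-3546 + 28*(-8)) = sqrt(-3546 - 224) = sqrt(-3770) = I*sqrt(3770)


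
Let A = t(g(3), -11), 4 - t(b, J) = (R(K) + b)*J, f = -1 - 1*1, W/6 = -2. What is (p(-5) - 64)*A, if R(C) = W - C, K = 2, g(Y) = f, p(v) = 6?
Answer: 9976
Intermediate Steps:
W = -12 (W = 6*(-2) = -12)
f = -2 (f = -1 - 1 = -2)
g(Y) = -2
R(C) = -12 - C
t(b, J) = 4 - J*(-14 + b) (t(b, J) = 4 - ((-12 - 1*2) + b)*J = 4 - ((-12 - 2) + b)*J = 4 - (-14 + b)*J = 4 - J*(-14 + b))
A = -172 (A = 4 + 14*(-11) - 1*(-11)*(-2) = 4 - 154 - 22 = -172)
(p(-5) - 64)*A = (6 - 64)*(-172) = -58*(-172) = 9976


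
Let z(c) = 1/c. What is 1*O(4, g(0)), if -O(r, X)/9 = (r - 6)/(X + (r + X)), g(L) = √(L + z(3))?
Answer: 54/11 - 9*√3/11 ≈ 3.4920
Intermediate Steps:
g(L) = √(⅓ + L) (g(L) = √(L + 1/3) = √(L + ⅓) = √(⅓ + L))
O(r, X) = -9*(-6 + r)/(r + 2*X) (O(r, X) = -9*(r - 6)/(X + (r + X)) = -9*(-6 + r)/(X + (X + r)) = -9*(-6 + r)/(r + 2*X))
1*O(4, g(0)) = 1*(9*(6 - 1*4)/(4 + 2*(√(3 + 9*0)/3))) = 1*(9*(6 - 4)/(4 + 2*(√(3 + 0)/3))) = 1*(9*2/(4 + 2*(√3/3))) = 1*(9*2/(4 + 2*√3/3)) = 1*(18/(4 + 2*√3/3)) = 18/(4 + 2*√3/3)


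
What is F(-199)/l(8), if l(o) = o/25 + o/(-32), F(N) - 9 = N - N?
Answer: 900/7 ≈ 128.57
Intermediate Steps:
F(N) = 9 (F(N) = 9 + (N - N) = 9 + 0 = 9)
l(o) = 7*o/800 (l(o) = o*(1/25) + o*(-1/32) = o/25 - o/32 = 7*o/800)
F(-199)/l(8) = 9/(((7/800)*8)) = 9/(7/100) = 9*(100/7) = 900/7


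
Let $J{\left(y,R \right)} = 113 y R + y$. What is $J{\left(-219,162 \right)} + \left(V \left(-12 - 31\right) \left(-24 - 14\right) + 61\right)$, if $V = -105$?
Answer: $-4180742$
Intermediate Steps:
$J{\left(y,R \right)} = y + 113 R y$ ($J{\left(y,R \right)} = 113 R y + y = y + 113 R y$)
$J{\left(-219,162 \right)} + \left(V \left(-12 - 31\right) \left(-24 - 14\right) + 61\right) = - 219 \left(1 + 113 \cdot 162\right) + \left(- 105 \left(-12 - 31\right) \left(-24 - 14\right) + 61\right) = - 219 \left(1 + 18306\right) + \left(- 105 \left(\left(-43\right) \left(-38\right)\right) + 61\right) = \left(-219\right) 18307 + \left(\left(-105\right) 1634 + 61\right) = -4009233 + \left(-171570 + 61\right) = -4009233 - 171509 = -4180742$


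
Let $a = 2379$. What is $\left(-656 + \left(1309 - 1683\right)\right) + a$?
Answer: $1349$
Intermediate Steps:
$\left(-656 + \left(1309 - 1683\right)\right) + a = \left(-656 + \left(1309 - 1683\right)\right) + 2379 = \left(-656 - 374\right) + 2379 = -1030 + 2379 = 1349$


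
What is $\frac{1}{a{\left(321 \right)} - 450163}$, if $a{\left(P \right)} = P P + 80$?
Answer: $- \frac{1}{347042} \approx -2.8815 \cdot 10^{-6}$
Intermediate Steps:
$a{\left(P \right)} = 80 + P^{2}$ ($a{\left(P \right)} = P^{2} + 80 = 80 + P^{2}$)
$\frac{1}{a{\left(321 \right)} - 450163} = \frac{1}{\left(80 + 321^{2}\right) - 450163} = \frac{1}{\left(80 + 103041\right) - 450163} = \frac{1}{103121 - 450163} = \frac{1}{-347042} = - \frac{1}{347042}$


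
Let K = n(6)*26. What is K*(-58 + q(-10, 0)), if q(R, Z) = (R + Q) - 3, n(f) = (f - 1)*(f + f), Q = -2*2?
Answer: -117000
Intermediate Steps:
Q = -4
n(f) = 2*f*(-1 + f) (n(f) = (-1 + f)*(2*f) = 2*f*(-1 + f))
q(R, Z) = -7 + R (q(R, Z) = (R - 4) - 3 = (-4 + R) - 3 = -7 + R)
K = 1560 (K = (2*6*(-1 + 6))*26 = (2*6*5)*26 = 60*26 = 1560)
K*(-58 + q(-10, 0)) = 1560*(-58 + (-7 - 10)) = 1560*(-58 - 17) = 1560*(-75) = -117000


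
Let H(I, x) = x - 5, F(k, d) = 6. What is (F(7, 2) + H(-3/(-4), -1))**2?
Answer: 0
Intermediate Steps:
H(I, x) = -5 + x
(F(7, 2) + H(-3/(-4), -1))**2 = (6 + (-5 - 1))**2 = (6 - 6)**2 = 0**2 = 0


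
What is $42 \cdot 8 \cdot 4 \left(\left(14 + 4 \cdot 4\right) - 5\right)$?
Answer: $33600$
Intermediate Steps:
$42 \cdot 8 \cdot 4 \left(\left(14 + 4 \cdot 4\right) - 5\right) = 42 \cdot 32 \left(\left(14 + 16\right) - 5\right) = 1344 \left(30 - 5\right) = 1344 \cdot 25 = 33600$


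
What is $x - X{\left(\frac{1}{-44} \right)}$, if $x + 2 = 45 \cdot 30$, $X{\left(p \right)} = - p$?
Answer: $\frac{59311}{44} \approx 1348.0$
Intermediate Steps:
$x = 1348$ ($x = -2 + 45 \cdot 30 = -2 + 1350 = 1348$)
$x - X{\left(\frac{1}{-44} \right)} = 1348 - - \frac{1}{-44} = 1348 - \left(-1\right) \left(- \frac{1}{44}\right) = 1348 - \frac{1}{44} = \frac{59311}{44}$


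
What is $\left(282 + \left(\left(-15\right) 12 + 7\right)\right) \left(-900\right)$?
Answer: $-98100$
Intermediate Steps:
$\left(282 + \left(\left(-15\right) 12 + 7\right)\right) \left(-900\right) = \left(282 + \left(-180 + 7\right)\right) \left(-900\right) = \left(282 - 173\right) \left(-900\right) = 109 \left(-900\right) = -98100$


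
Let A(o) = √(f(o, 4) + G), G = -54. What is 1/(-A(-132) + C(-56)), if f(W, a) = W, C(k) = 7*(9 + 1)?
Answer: 35/2543 + I*√186/5086 ≈ 0.013763 + 0.0026815*I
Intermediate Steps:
C(k) = 70 (C(k) = 7*10 = 70)
A(o) = √(-54 + o) (A(o) = √(o - 54) = √(-54 + o))
1/(-A(-132) + C(-56)) = 1/(-√(-54 - 132) + 70) = 1/(-√(-186) + 70) = 1/(-I*√186 + 70) = 1/(70 - I*√186)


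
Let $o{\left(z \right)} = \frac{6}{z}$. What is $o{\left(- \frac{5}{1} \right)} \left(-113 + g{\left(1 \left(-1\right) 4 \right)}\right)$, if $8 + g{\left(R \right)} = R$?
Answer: $150$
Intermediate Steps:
$g{\left(R \right)} = -8 + R$
$o{\left(- \frac{5}{1} \right)} \left(-113 + g{\left(1 \left(-1\right) 4 \right)}\right) = \frac{6}{\left(-5\right) 1^{-1}} \left(-113 - \left(8 - 1 \left(-1\right) 4\right)\right) = \frac{6}{\left(-5\right) 1} \left(-113 - 12\right) = \frac{6}{-5} \left(-113 - 12\right) = 6 \left(- \frac{1}{5}\right) \left(-113 - 12\right) = \left(- \frac{6}{5}\right) \left(-125\right) = 150$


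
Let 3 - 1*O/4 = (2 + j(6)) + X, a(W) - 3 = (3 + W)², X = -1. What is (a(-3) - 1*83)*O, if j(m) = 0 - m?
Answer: -2560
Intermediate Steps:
j(m) = -m
a(W) = 3 + (3 + W)²
O = 32 (O = 12 - 4*((2 - 1*6) - 1) = 12 - 4*((2 - 6) - 1) = 12 - 4*(-4 - 1) = 12 - 4*(-5) = 12 + 20 = 32)
(a(-3) - 1*83)*O = ((3 + (3 - 3)²) - 1*83)*32 = ((3 + 0²) - 83)*32 = ((3 + 0) - 83)*32 = (3 - 83)*32 = -80*32 = -2560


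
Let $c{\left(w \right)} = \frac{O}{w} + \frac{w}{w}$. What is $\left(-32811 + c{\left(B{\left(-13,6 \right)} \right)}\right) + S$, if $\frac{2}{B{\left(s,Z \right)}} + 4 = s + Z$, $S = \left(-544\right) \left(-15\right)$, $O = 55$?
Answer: $- \frac{49905}{2} \approx -24953.0$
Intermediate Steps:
$S = 8160$
$B{\left(s,Z \right)} = \frac{2}{-4 + Z + s}$ ($B{\left(s,Z \right)} = \frac{2}{-4 + \left(s + Z\right)} = \frac{2}{-4 + \left(Z + s\right)} = \frac{2}{-4 + Z + s}$)
$c{\left(w \right)} = 1 + \frac{55}{w}$ ($c{\left(w \right)} = \frac{55}{w} + \frac{w}{w} = \frac{55}{w} + 1 = 1 + \frac{55}{w}$)
$\left(-32811 + c{\left(B{\left(-13,6 \right)} \right)}\right) + S = \left(-32811 + \frac{55 + \frac{2}{-4 + 6 - 13}}{2 \frac{1}{-4 + 6 - 13}}\right) + 8160 = \left(-32811 + \frac{55 + \frac{2}{-11}}{2 \frac{1}{-11}}\right) + 8160 = \left(-32811 + \frac{55 + 2 \left(- \frac{1}{11}\right)}{2 \left(- \frac{1}{11}\right)}\right) + 8160 = \left(-32811 + \frac{55 - \frac{2}{11}}{- \frac{2}{11}}\right) + 8160 = \left(-32811 - \frac{603}{2}\right) + 8160 = - \frac{66225}{2} + 8160 = - \frac{49905}{2}$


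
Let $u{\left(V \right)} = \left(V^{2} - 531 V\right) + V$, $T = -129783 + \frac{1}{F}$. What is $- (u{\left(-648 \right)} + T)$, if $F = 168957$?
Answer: $- \frac{107044565878}{168957} \approx -6.3356 \cdot 10^{5}$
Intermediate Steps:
$T = - \frac{21927746330}{168957}$ ($T = -129783 + \frac{1}{168957} = - \frac{21927746330}{168957} \approx -1.2978 \cdot 10^{5}$)
$u{\left(V \right)} = V^{2} - 530 V$
$- (u{\left(-648 \right)} + T) = - (- 648 \left(-530 - 648\right) - \frac{21927746330}{168957}) = - (\left(-648\right) \left(-1178\right) - \frac{21927746330}{168957}) = - (763344 - \frac{21927746330}{168957}) = \left(-1\right) \frac{107044565878}{168957} = - \frac{107044565878}{168957}$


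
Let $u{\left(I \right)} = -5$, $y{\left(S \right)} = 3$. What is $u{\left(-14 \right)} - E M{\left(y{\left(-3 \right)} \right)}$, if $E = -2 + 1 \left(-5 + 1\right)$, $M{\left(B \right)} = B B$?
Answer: $49$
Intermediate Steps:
$M{\left(B \right)} = B^{2}$
$E = -6$ ($E = -2 + 1 \left(-4\right) = -2 - 4 = -6$)
$u{\left(-14 \right)} - E M{\left(y{\left(-3 \right)} \right)} = -5 - - 6 \cdot 3^{2} = -5 - \left(-6\right) 9 = -5 - -54 = -5 + 54 = 49$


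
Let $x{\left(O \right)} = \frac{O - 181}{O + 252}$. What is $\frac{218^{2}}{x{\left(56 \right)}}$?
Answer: $- \frac{14637392}{125} \approx -1.171 \cdot 10^{5}$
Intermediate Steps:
$x{\left(O \right)} = \frac{-181 + O}{252 + O}$
$\frac{218^{2}}{x{\left(56 \right)}} = \frac{218^{2}}{\frac{1}{252 + 56} \left(-181 + 56\right)} = \frac{47524}{\frac{1}{308} \left(-125\right)} = \frac{47524}{- \frac{125}{308}} = 47524 \left(- \frac{308}{125}\right) = - \frac{14637392}{125}$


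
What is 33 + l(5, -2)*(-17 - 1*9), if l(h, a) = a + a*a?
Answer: -19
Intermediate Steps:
l(h, a) = a + a**2
33 + l(5, -2)*(-17 - 1*9) = 33 + (-2*(1 - 2))*(-17 - 1*9) = 33 + (-2*(-1))*(-17 - 9) = 33 + 2*(-26) = 33 - 52 = -19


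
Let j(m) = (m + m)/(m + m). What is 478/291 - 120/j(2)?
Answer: -34442/291 ≈ -118.36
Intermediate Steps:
j(m) = 1 (j(m) = (2*m)/((2*m)) = (2*m)*(1/(2*m)) = 1)
478/291 - 120/j(2) = 478/291 - 120/1 = 478*(1/291) - 120*1 = 478/291 - 120 = -34442/291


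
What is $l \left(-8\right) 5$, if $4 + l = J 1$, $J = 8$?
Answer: $-160$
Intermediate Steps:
$l = 4$ ($l = -4 + 8 \cdot 1 = -4 + 8 = 4$)
$l \left(-8\right) 5 = 4 \left(-8\right) 5 = \left(-32\right) 5 = -160$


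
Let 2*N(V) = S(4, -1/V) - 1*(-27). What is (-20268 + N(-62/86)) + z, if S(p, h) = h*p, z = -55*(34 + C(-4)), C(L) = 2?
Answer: -1378367/62 ≈ -22232.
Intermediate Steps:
z = -1980 (z = -55*(34 + 2) = -55*36 = -1980)
N(V) = 27/2 - 2/V (N(V) = (-1/V*4 - 1*(-27))/2 = (-4/V + 27)/2 = (27 - 4/V)/2 = 27/2 - 2/V)
(-20268 + N(-62/86)) + z = (-20268 + (27/2 - 2/((-62/86)))) - 1980 = (-20268 + (27/2 - 2/((-62*1/86)))) - 1980 = (-20268 + (27/2 - 2/(-31/43))) - 1980 = (-20268 + (27/2 - 2*(-43/31))) - 1980 = (-20268 + (27/2 + 86/31)) - 1980 = (-20268 + 1009/62) - 1980 = -1255607/62 - 1980 = -1378367/62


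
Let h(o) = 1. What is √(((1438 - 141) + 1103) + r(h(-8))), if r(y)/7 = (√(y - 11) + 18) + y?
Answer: √(2533 + 7*I*√10) ≈ 50.329 + 0.2199*I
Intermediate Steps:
r(y) = 126 + 7*y + 7*√(-11 + y) (r(y) = 7*((√(y - 11) + 18) + y) = 7*((√(-11 + y) + 18) + y) = 7*((18 + √(-11 + y)) + y) = 7*(18 + y + √(-11 + y)) = 126 + 7*y + 7*√(-11 + y))
√(((1438 - 141) + 1103) + r(h(-8))) = √(((1438 - 141) + 1103) + (126 + 7*1 + 7*√(-11 + 1))) = √((1297 + 1103) + (126 + 7 + 7*√(-10))) = √(2400 + (126 + 7 + 7*(I*√10))) = √(2400 + (126 + 7 + 7*I*√10)) = √(2400 + (133 + 7*I*√10)) = √(2533 + 7*I*√10)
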